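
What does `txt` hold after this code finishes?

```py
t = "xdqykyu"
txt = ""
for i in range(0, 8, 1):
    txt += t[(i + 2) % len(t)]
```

i=0: add t[2]='q' → 'q'
i=1: add t[3]='y' → 'qy'
i=2: add t[4]='k' → 'qyk'
i=3: add t[5]='y' → 'qyky'
i=4: add t[6]='u' → 'qykyu'
i=5: add t[0]='x' → 'qykyux'
i=6: add t[1]='d' → 'qykyuxd'
i=7: add t[2]='q' → 'qykyuxdq'

'qykyuxdq'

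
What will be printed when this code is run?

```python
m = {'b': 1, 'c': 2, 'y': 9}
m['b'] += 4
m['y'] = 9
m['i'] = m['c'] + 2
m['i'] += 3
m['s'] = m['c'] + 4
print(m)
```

m['b'] = 1+4 = 5 → {'b': 5, 'c': 2, 'y': 9}
m['y'] = 9 → {'b': 5, 'c': 2, 'y': 9}
m['i'] = m['c']+2 = 4 → {'b': 5, 'c': 2, 'y': 9, 'i': 4}
m['i'] = 4+3 = 7 → {'b': 5, 'c': 2, 'y': 9, 'i': 7}
m['s'] = m['c']+4 = 6 → {'b': 5, 'c': 2, 'y': 9, 'i': 7, 's': 6}

{'b': 5, 'c': 2, 'y': 9, 'i': 7, 's': 6}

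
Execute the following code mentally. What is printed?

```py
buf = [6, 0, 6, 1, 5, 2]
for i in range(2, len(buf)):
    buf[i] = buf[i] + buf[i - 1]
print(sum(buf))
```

i=2: buf[2] = 6+0 = 6 → [6, 0, 6, 1, 5, 2]
i=3: buf[3] = 1+6 = 7 → [6, 0, 6, 7, 5, 2]
i=4: buf[4] = 5+7 = 12 → [6, 0, 6, 7, 12, 2]
i=5: buf[5] = 2+12 = 14 → [6, 0, 6, 7, 12, 14]
sum = 45

45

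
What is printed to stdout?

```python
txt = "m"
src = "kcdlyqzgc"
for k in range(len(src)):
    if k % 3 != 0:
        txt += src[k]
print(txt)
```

mcdyqgc

k=0: skip
k=1: add 'c' → 'mc'
k=2: add 'd' → 'mcd'
k=3: skip
k=4: add 'y' → 'mcdy'
k=5: add 'q' → 'mcdyq'
k=6: skip
k=7: add 'g' → 'mcdyqg'
k=8: add 'c' → 'mcdyqgc'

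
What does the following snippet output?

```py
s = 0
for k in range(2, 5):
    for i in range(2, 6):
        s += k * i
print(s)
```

k=2,i=2: s = 0+4 = 4
k=2,i=3: s = 4+6 = 10
k=2,i=4: s = 10+8 = 18
k=2,i=5: s = 18+10 = 28
k=3,i=2: s = 28+6 = 34
k=3,i=3: s = 34+9 = 43
k=3,i=4: s = 43+12 = 55
k=3,i=5: s = 55+15 = 70
k=4,i=2: s = 70+8 = 78
k=4,i=3: s = 78+12 = 90
k=4,i=4: s = 90+16 = 106
k=4,i=5: s = 106+20 = 126

126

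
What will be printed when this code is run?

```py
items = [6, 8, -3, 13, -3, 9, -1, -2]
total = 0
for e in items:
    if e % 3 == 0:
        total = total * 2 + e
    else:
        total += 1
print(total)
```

53

e=6: %3==0, total = 0*2+6 = 6
e=8: not %3==0, total = 6+1 = 7
e=-3: %3==0, total = 7*2+(-3) = 11
e=13: not %3==0, total = 11+1 = 12
e=-3: %3==0, total = 12*2+(-3) = 21
e=9: %3==0, total = 21*2+9 = 51
e=-1: not %3==0, total = 51+1 = 52
e=-2: not %3==0, total = 52+1 = 53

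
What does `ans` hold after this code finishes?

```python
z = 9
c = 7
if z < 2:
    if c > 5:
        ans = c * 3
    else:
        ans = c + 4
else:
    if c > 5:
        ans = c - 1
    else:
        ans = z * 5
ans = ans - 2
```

z=9, c=7
z < 2 is False; c > 5 is True
→ ans = c - 1 = 6
ans = 6-2 = 4

4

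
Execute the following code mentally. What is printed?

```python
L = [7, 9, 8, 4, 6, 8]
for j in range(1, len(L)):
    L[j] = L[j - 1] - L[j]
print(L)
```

[7, -2, -10, -14, -20, -28]

j=1: L[1] = 7-9 = -2 → [7, -2, 8, 4, 6, 8]
j=2: L[2] = (-2)-8 = -10 → [7, -2, -10, 4, 6, 8]
j=3: L[3] = (-10)-4 = -14 → [7, -2, -10, -14, 6, 8]
j=4: L[4] = (-14)-6 = -20 → [7, -2, -10, -14, -20, 8]
j=5: L[5] = (-20)-8 = -28 → [7, -2, -10, -14, -20, -28]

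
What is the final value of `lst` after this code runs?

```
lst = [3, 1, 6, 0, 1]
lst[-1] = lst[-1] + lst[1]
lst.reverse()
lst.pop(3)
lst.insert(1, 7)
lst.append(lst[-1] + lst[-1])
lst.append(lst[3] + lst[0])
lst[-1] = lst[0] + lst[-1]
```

[2, 7, 0, 6, 3, 6, 10]

lst[-1] = lst[-1]+lst[1] = 1+1 = 2 → [3, 1, 6, 0, 2]
reverse → [2, 0, 6, 1, 3]
pop(3) removes 1 → [2, 0, 6, 3]
insert 7 at 1 → [2, 7, 0, 6, 3]
append lst[-1]+lst[-1] = 3+3 = 6 → [2, 7, 0, 6, 3, 6]
append lst[3]+lst[0] = 6+2 = 8 → [2, 7, 0, 6, 3, 6, 8]
lst[-1] = lst[0]+lst[-1] = 2+8 = 10 → [2, 7, 0, 6, 3, 6, 10]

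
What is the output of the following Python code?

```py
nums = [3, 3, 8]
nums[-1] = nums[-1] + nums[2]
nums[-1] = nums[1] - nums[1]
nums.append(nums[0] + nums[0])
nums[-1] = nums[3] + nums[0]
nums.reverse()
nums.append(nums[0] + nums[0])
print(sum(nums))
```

33

nums[-1] = nums[-1]+nums[2] = 8+8 = 16 → [3, 3, 16]
nums[-1] = nums[1]-nums[1] = 3-3 = 0 → [3, 3, 0]
append nums[0]+nums[0] = 3+3 = 6 → [3, 3, 0, 6]
nums[-1] = nums[3]+nums[0] = 6+3 = 9 → [3, 3, 0, 9]
reverse → [9, 0, 3, 3]
append nums[0]+nums[0] = 9+9 = 18 → [9, 0, 3, 3, 18]
sum = 33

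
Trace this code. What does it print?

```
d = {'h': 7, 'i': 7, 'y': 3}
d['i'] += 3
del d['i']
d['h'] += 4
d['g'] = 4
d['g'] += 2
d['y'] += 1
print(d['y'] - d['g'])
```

-2

d['i'] = 7+3 = 10 → {'h': 7, 'i': 10, 'y': 3}
del 'i' → {'h': 7, 'y': 3}
d['h'] = 7+4 = 11 → {'h': 11, 'y': 3}
d['g'] = 4 → {'h': 11, 'y': 3, 'g': 4}
d['g'] = 4+2 = 6 → {'h': 11, 'y': 3, 'g': 6}
d['y'] = 3+1 = 4 → {'h': 11, 'y': 4, 'g': 6}
d['y']-d['g'] = 4-6 = -2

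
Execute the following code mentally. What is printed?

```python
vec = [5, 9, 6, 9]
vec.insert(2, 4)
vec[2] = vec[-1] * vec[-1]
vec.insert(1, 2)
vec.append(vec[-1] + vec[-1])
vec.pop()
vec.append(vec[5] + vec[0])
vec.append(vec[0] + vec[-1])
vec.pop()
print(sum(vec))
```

insert 4 at 2 → [5, 9, 4, 6, 9]
vec[2] = vec[-1]*vec[-1] = 9*9 = 81 → [5, 9, 81, 6, 9]
insert 2 at 1 → [5, 2, 9, 81, 6, 9]
append vec[-1]+vec[-1] = 9+9 = 18 → [5, 2, 9, 81, 6, 9, 18]
pop() removes 18 → [5, 2, 9, 81, 6, 9]
append vec[5]+vec[0] = 9+5 = 14 → [5, 2, 9, 81, 6, 9, 14]
append vec[0]+vec[-1] = 5+14 = 19 → [5, 2, 9, 81, 6, 9, 14, 19]
pop() removes 19 → [5, 2, 9, 81, 6, 9, 14]
sum = 126

126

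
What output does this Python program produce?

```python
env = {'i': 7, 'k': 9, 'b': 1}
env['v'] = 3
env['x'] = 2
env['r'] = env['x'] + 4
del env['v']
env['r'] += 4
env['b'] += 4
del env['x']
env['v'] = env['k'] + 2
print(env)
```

{'i': 7, 'k': 9, 'b': 5, 'r': 10, 'v': 11}

env['v'] = 3 → {'i': 7, 'k': 9, 'b': 1, 'v': 3}
env['x'] = 2 → {'i': 7, 'k': 9, 'b': 1, 'v': 3, 'x': 2}
env['r'] = env['x']+4 = 6 → {'i': 7, 'k': 9, 'b': 1, 'v': 3, 'x': 2, 'r': 6}
del 'v' → {'i': 7, 'k': 9, 'b': 1, 'x': 2, 'r': 6}
env['r'] = 6+4 = 10 → {'i': 7, 'k': 9, 'b': 1, 'x': 2, 'r': 10}
env['b'] = 1+4 = 5 → {'i': 7, 'k': 9, 'b': 5, 'x': 2, 'r': 10}
del 'x' → {'i': 7, 'k': 9, 'b': 5, 'r': 10}
env['v'] = env['k']+2 = 11 → {'i': 7, 'k': 9, 'b': 5, 'r': 10, 'v': 11}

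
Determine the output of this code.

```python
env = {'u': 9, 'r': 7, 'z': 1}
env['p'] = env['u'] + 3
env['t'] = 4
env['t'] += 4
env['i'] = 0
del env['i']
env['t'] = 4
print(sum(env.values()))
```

env['p'] = env['u']+3 = 12 → {'u': 9, 'r': 7, 'z': 1, 'p': 12}
env['t'] = 4 → {'u': 9, 'r': 7, 'z': 1, 'p': 12, 't': 4}
env['t'] = 4+4 = 8 → {'u': 9, 'r': 7, 'z': 1, 'p': 12, 't': 8}
env['i'] = 0 → {'u': 9, 'r': 7, 'z': 1, 'p': 12, 't': 8, 'i': 0}
del 'i' → {'u': 9, 'r': 7, 'z': 1, 'p': 12, 't': 8}
env['t'] = 4 → {'u': 9, 'r': 7, 'z': 1, 'p': 12, 't': 4}
sum of values = 33

33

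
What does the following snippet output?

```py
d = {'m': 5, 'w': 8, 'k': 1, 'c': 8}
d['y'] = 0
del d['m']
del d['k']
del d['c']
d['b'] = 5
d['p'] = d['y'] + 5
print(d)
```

{'w': 8, 'y': 0, 'b': 5, 'p': 5}

d['y'] = 0 → {'m': 5, 'w': 8, 'k': 1, 'c': 8, 'y': 0}
del 'm' → {'w': 8, 'k': 1, 'c': 8, 'y': 0}
del 'k' → {'w': 8, 'c': 8, 'y': 0}
del 'c' → {'w': 8, 'y': 0}
d['b'] = 5 → {'w': 8, 'y': 0, 'b': 5}
d['p'] = d['y']+5 = 5 → {'w': 8, 'y': 0, 'b': 5, 'p': 5}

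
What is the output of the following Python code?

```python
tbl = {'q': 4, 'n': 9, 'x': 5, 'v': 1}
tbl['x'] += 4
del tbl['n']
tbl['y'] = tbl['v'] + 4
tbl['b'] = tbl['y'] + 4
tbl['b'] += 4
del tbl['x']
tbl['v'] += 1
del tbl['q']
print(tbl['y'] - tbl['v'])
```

3

tbl['x'] = 5+4 = 9 → {'q': 4, 'n': 9, 'x': 9, 'v': 1}
del 'n' → {'q': 4, 'x': 9, 'v': 1}
tbl['y'] = tbl['v']+4 = 5 → {'q': 4, 'x': 9, 'v': 1, 'y': 5}
tbl['b'] = tbl['y']+4 = 9 → {'q': 4, 'x': 9, 'v': 1, 'y': 5, 'b': 9}
tbl['b'] = 9+4 = 13 → {'q': 4, 'x': 9, 'v': 1, 'y': 5, 'b': 13}
del 'x' → {'q': 4, 'v': 1, 'y': 5, 'b': 13}
tbl['v'] = 1+1 = 2 → {'q': 4, 'v': 2, 'y': 5, 'b': 13}
del 'q' → {'v': 2, 'y': 5, 'b': 13}
tbl['y']-tbl['v'] = 5-2 = 3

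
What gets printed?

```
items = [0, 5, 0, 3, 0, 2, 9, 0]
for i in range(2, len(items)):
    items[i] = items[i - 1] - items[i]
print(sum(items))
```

i=2: items[2] = 5-0 = 5 → [0, 5, 5, 3, 0, 2, 9, 0]
i=3: items[3] = 5-3 = 2 → [0, 5, 5, 2, 0, 2, 9, 0]
i=4: items[4] = 2-0 = 2 → [0, 5, 5, 2, 2, 2, 9, 0]
i=5: items[5] = 2-2 = 0 → [0, 5, 5, 2, 2, 0, 9, 0]
i=6: items[6] = 0-9 = -9 → [0, 5, 5, 2, 2, 0, -9, 0]
i=7: items[7] = (-9)-0 = -9 → [0, 5, 5, 2, 2, 0, -9, -9]
sum = -4

-4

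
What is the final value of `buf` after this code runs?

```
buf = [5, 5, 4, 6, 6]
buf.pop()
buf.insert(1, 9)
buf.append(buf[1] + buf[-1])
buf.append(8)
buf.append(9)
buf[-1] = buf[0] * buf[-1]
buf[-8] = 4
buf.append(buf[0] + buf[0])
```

pop() removes 6 → [5, 5, 4, 6]
insert 9 at 1 → [5, 9, 5, 4, 6]
append buf[1]+buf[-1] = 9+6 = 15 → [5, 9, 5, 4, 6, 15]
append 8 → [5, 9, 5, 4, 6, 15, 8]
append 9 → [5, 9, 5, 4, 6, 15, 8, 9]
buf[-1] = buf[0]*buf[-1] = 5*9 = 45 → [5, 9, 5, 4, 6, 15, 8, 45]
buf[-8] = 4 → [4, 9, 5, 4, 6, 15, 8, 45]
append buf[0]+buf[0] = 4+4 = 8 → [4, 9, 5, 4, 6, 15, 8, 45, 8]

[4, 9, 5, 4, 6, 15, 8, 45, 8]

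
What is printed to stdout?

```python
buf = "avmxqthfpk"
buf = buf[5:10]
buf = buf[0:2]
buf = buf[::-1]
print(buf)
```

slice [5:10] → 'thfpk'
slice [0:2] → 'th'
reverse → 'ht'

ht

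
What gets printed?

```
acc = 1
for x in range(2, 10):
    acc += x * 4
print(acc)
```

x=2: acc = 1+2*4 = 9
x=3: acc = 9+3*4 = 21
x=4: acc = 21+4*4 = 37
x=5: acc = 37+5*4 = 57
x=6: acc = 57+6*4 = 81
x=7: acc = 81+7*4 = 109
x=8: acc = 109+8*4 = 141
x=9: acc = 141+9*4 = 177

177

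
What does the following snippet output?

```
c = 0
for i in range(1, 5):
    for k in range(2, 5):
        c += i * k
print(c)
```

90

i=1,k=2: c = 0+2 = 2
i=1,k=3: c = 2+3 = 5
i=1,k=4: c = 5+4 = 9
i=2,k=2: c = 9+4 = 13
i=2,k=3: c = 13+6 = 19
i=2,k=4: c = 19+8 = 27
i=3,k=2: c = 27+6 = 33
i=3,k=3: c = 33+9 = 42
i=3,k=4: c = 42+12 = 54
i=4,k=2: c = 54+8 = 62
i=4,k=3: c = 62+12 = 74
i=4,k=4: c = 74+16 = 90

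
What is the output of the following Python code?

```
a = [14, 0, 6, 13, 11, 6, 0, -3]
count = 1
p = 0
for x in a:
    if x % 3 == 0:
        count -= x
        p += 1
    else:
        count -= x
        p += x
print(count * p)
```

x=14: not %3==0, count = 1-14 = -13; p=14
x=0: %3==0, count = (-13)-0 = -13; p=15
x=6: %3==0, count = (-13)-6 = -19; p=16
x=13: not %3==0, count = (-19)-13 = -32; p=29
x=11: not %3==0, count = (-32)-11 = -43; p=40
x=6: %3==0, count = (-43)-6 = -49; p=41
x=0: %3==0, count = (-49)-0 = -49; p=42
x=-3: %3==0, count = (-49)-(-3) = -46; p=43
count*p = (-46)*43 = -1978

-1978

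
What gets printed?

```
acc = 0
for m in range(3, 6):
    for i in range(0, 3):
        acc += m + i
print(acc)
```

45

m=3,i=0: acc = 0+3 = 3
m=3,i=1: acc = 3+4 = 7
m=3,i=2: acc = 7+5 = 12
m=4,i=0: acc = 12+4 = 16
m=4,i=1: acc = 16+5 = 21
m=4,i=2: acc = 21+6 = 27
m=5,i=0: acc = 27+5 = 32
m=5,i=1: acc = 32+6 = 38
m=5,i=2: acc = 38+7 = 45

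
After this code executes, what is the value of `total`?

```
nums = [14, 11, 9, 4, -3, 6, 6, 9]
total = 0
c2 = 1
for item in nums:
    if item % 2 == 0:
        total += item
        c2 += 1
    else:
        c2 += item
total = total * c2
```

930

item=14: even, total = 0+14 = 14; c2=2
item=11: not even; c2=13
item=9: not even; c2=22
item=4: even, total = 14+4 = 18; c2=23
item=-3: not even; c2=20
item=6: even, total = 18+6 = 24; c2=21
item=6: even, total = 24+6 = 30; c2=22
item=9: not even; c2=31
total*c2 = 30*31 = 930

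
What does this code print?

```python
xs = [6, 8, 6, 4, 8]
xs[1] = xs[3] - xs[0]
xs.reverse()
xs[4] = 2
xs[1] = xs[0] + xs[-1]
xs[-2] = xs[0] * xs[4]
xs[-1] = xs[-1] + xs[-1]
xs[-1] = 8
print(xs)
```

xs[1] = xs[3]-xs[0] = 4-6 = -2 → [6, -2, 6, 4, 8]
reverse → [8, 4, 6, -2, 6]
xs[4] = 2 → [8, 4, 6, -2, 2]
xs[1] = xs[0]+xs[-1] = 8+2 = 10 → [8, 10, 6, -2, 2]
xs[-2] = xs[0]*xs[4] = 8*2 = 16 → [8, 10, 6, 16, 2]
xs[-1] = xs[-1]+xs[-1] = 2+2 = 4 → [8, 10, 6, 16, 4]
xs[-1] = 8 → [8, 10, 6, 16, 8]

[8, 10, 6, 16, 8]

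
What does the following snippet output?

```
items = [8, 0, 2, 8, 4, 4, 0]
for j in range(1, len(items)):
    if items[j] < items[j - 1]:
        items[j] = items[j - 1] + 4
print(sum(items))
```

140

j=1: 0<8, items[1] = 8+4 = 12 → [8, 12, 2, 8, 4, 4, 0]
j=2: 2<12, items[2] = 12+4 = 16 → [8, 12, 16, 8, 4, 4, 0]
j=3: 8<16, items[3] = 16+4 = 20 → [8, 12, 16, 20, 4, 4, 0]
j=4: 4<20, items[4] = 20+4 = 24 → [8, 12, 16, 20, 24, 4, 0]
j=5: 4<24, items[5] = 24+4 = 28 → [8, 12, 16, 20, 24, 28, 0]
j=6: 0<28, items[6] = 28+4 = 32 → [8, 12, 16, 20, 24, 28, 32]
sum = 140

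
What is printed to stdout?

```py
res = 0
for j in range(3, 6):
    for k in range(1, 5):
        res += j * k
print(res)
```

j=3,k=1: res = 0+3 = 3
j=3,k=2: res = 3+6 = 9
j=3,k=3: res = 9+9 = 18
j=3,k=4: res = 18+12 = 30
j=4,k=1: res = 30+4 = 34
j=4,k=2: res = 34+8 = 42
j=4,k=3: res = 42+12 = 54
j=4,k=4: res = 54+16 = 70
j=5,k=1: res = 70+5 = 75
j=5,k=2: res = 75+10 = 85
j=5,k=3: res = 85+15 = 100
j=5,k=4: res = 100+20 = 120

120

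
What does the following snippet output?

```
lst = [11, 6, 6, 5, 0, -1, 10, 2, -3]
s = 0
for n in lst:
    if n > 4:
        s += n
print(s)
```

38

n=11: >4, s = 0+11 = 11
n=6: >4, s = 11+6 = 17
n=6: >4, s = 17+6 = 23
n=5: >4, s = 23+5 = 28
n=0: not >4
n=-1: not >4
n=10: >4, s = 28+10 = 38
n=2: not >4
n=-3: not >4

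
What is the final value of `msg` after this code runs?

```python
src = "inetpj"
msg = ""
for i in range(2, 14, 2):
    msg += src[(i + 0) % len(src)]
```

i=2: add src[2]='e' → 'e'
i=4: add src[4]='p' → 'ep'
i=6: add src[0]='i' → 'epi'
i=8: add src[2]='e' → 'epie'
i=10: add src[4]='p' → 'epiep'
i=12: add src[0]='i' → 'epiepi'

'epiepi'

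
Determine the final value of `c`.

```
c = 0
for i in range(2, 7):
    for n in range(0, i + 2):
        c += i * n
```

i=2,n=0: c = 0+0 = 0
i=2,n=1: c = 0+2 = 2
i=2,n=2: c = 2+4 = 6
i=2,n=3: c = 6+6 = 12
i=3,n=0: c = 12+0 = 12
i=3,n=1: c = 12+3 = 15
i=3,n=2: c = 15+6 = 21
i=3,n=3: c = 21+9 = 30
i=3,n=4: c = 30+12 = 42
i=4,n=0: c = 42+0 = 42
i=4,n=1: c = 42+4 = 46
i=4,n=2: c = 46+8 = 54
i=4,n=3: c = 54+12 = 66
i=4,n=4: c = 66+16 = 82
i=4,n=5: c = 82+20 = 102
i=5,n=0: c = 102+0 = 102
i=5,n=1: c = 102+5 = 107
i=5,n=2: c = 107+10 = 117
i=5,n=3: c = 117+15 = 132
i=5,n=4: c = 132+20 = 152
i=5,n=5: c = 152+25 = 177
i=5,n=6: c = 177+30 = 207
i=6,n=0: c = 207+0 = 207
i=6,n=1: c = 207+6 = 213
i=6,n=2: c = 213+12 = 225
i=6,n=3: c = 225+18 = 243
i=6,n=4: c = 243+24 = 267
i=6,n=5: c = 267+30 = 297
i=6,n=6: c = 297+36 = 333
i=6,n=7: c = 333+42 = 375

375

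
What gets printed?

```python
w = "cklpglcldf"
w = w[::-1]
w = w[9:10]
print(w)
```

reverse → 'fdlclgplkc'
slice [9:10] → 'c'

c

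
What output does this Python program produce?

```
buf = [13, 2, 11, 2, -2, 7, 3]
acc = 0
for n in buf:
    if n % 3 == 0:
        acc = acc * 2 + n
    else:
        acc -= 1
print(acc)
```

n=13: not %3==0, acc = 0-1 = -1
n=2: not %3==0, acc = (-1)-1 = -2
n=11: not %3==0, acc = (-2)-1 = -3
n=2: not %3==0, acc = (-3)-1 = -4
n=-2: not %3==0, acc = (-4)-1 = -5
n=7: not %3==0, acc = (-5)-1 = -6
n=3: %3==0, acc = (-6)*2+3 = -9

-9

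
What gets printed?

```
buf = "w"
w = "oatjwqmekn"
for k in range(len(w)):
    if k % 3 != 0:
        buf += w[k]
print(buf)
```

k=0: skip
k=1: add 'a' → 'wa'
k=2: add 't' → 'wat'
k=3: skip
k=4: add 'w' → 'watw'
k=5: add 'q' → 'watwq'
k=6: skip
k=7: add 'e' → 'watwqe'
k=8: add 'k' → 'watwqek'
k=9: skip

watwqek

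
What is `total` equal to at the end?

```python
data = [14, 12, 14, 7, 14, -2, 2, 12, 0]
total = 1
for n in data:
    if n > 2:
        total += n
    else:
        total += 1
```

77

n=14: >2, total = 1+14 = 15
n=12: >2, total = 15+12 = 27
n=14: >2, total = 27+14 = 41
n=7: >2, total = 41+7 = 48
n=14: >2, total = 48+14 = 62
n=-2: not >2, total = 62+1 = 63
n=2: not >2, total = 63+1 = 64
n=12: >2, total = 64+12 = 76
n=0: not >2, total = 76+1 = 77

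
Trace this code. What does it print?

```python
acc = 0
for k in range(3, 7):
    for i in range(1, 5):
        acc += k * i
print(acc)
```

180

k=3,i=1: acc = 0+3 = 3
k=3,i=2: acc = 3+6 = 9
k=3,i=3: acc = 9+9 = 18
k=3,i=4: acc = 18+12 = 30
k=4,i=1: acc = 30+4 = 34
k=4,i=2: acc = 34+8 = 42
k=4,i=3: acc = 42+12 = 54
k=4,i=4: acc = 54+16 = 70
k=5,i=1: acc = 70+5 = 75
k=5,i=2: acc = 75+10 = 85
k=5,i=3: acc = 85+15 = 100
k=5,i=4: acc = 100+20 = 120
k=6,i=1: acc = 120+6 = 126
k=6,i=2: acc = 126+12 = 138
k=6,i=3: acc = 138+18 = 156
k=6,i=4: acc = 156+24 = 180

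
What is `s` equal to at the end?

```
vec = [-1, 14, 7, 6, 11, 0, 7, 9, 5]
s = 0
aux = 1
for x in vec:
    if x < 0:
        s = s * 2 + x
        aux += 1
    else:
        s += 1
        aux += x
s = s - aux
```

x=-1: <0, s = 0*2+(-1) = -1; aux=2
x=14: not <0, s = (-1)+1 = 0; aux=16
x=7: not <0, s = 0+1 = 1; aux=23
x=6: not <0, s = 1+1 = 2; aux=29
x=11: not <0, s = 2+1 = 3; aux=40
x=0: not <0, s = 3+1 = 4; aux=40
x=7: not <0, s = 4+1 = 5; aux=47
x=9: not <0, s = 5+1 = 6; aux=56
x=5: not <0, s = 6+1 = 7; aux=61
s-aux = 7-61 = -54

-54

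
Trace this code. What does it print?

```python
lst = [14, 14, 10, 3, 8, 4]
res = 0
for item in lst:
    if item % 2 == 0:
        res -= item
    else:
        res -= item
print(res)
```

item=14: even, res = 0-14 = -14
item=14: even, res = (-14)-14 = -28
item=10: even, res = (-28)-10 = -38
item=3: not even, res = (-38)-3 = -41
item=8: even, res = (-41)-8 = -49
item=4: even, res = (-49)-4 = -53

-53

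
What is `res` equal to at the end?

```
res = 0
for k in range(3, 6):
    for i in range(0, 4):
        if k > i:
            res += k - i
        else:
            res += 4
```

34

k=3,i=0: 3>0, res = 0+3 = 3
k=3,i=1: 3>1, res = 3+2 = 5
k=3,i=2: 3>2, res = 5+1 = 6
k=3,i=3: not 3>3, res = 6+4 = 10
k=4,i=0: 4>0, res = 10+4 = 14
k=4,i=1: 4>1, res = 14+3 = 17
k=4,i=2: 4>2, res = 17+2 = 19
k=4,i=3: 4>3, res = 19+1 = 20
k=5,i=0: 5>0, res = 20+5 = 25
k=5,i=1: 5>1, res = 25+4 = 29
k=5,i=2: 5>2, res = 29+3 = 32
k=5,i=3: 5>3, res = 32+2 = 34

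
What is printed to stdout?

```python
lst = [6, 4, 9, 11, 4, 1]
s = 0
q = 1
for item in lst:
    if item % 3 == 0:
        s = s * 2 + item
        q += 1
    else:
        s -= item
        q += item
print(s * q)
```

item=6: %3==0, s = 0*2+6 = 6; q=2
item=4: not %3==0, s = 6-4 = 2; q=6
item=9: %3==0, s = 2*2+9 = 13; q=7
item=11: not %3==0, s = 13-11 = 2; q=18
item=4: not %3==0, s = 2-4 = -2; q=22
item=1: not %3==0, s = (-2)-1 = -3; q=23
s*q = (-3)*23 = -69

-69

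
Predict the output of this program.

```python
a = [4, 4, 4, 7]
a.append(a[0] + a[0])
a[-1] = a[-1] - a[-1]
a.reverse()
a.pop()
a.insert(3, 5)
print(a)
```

[0, 7, 4, 5, 4]

append a[0]+a[0] = 4+4 = 8 → [4, 4, 4, 7, 8]
a[-1] = a[-1]-a[-1] = 8-8 = 0 → [4, 4, 4, 7, 0]
reverse → [0, 7, 4, 4, 4]
pop() removes 4 → [0, 7, 4, 4]
insert 5 at 3 → [0, 7, 4, 5, 4]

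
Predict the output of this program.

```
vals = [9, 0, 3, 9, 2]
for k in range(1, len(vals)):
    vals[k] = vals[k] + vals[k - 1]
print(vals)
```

k=1: vals[1] = 0+9 = 9 → [9, 9, 3, 9, 2]
k=2: vals[2] = 3+9 = 12 → [9, 9, 12, 9, 2]
k=3: vals[3] = 9+12 = 21 → [9, 9, 12, 21, 2]
k=4: vals[4] = 2+21 = 23 → [9, 9, 12, 21, 23]

[9, 9, 12, 21, 23]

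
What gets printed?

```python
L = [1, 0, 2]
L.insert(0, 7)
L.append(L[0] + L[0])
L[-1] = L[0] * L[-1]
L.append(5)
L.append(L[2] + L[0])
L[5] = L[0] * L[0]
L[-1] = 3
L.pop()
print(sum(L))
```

157

insert 7 at 0 → [7, 1, 0, 2]
append L[0]+L[0] = 7+7 = 14 → [7, 1, 0, 2, 14]
L[-1] = L[0]*L[-1] = 7*14 = 98 → [7, 1, 0, 2, 98]
append 5 → [7, 1, 0, 2, 98, 5]
append L[2]+L[0] = 0+7 = 7 → [7, 1, 0, 2, 98, 5, 7]
L[5] = L[0]*L[0] = 7*7 = 49 → [7, 1, 0, 2, 98, 49, 7]
L[-1] = 3 → [7, 1, 0, 2, 98, 49, 3]
pop() removes 3 → [7, 1, 0, 2, 98, 49]
sum = 157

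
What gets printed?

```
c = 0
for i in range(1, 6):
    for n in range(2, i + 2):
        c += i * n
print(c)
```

195

i=1,n=2: c = 0+2 = 2
i=2,n=2: c = 2+4 = 6
i=2,n=3: c = 6+6 = 12
i=3,n=2: c = 12+6 = 18
i=3,n=3: c = 18+9 = 27
i=3,n=4: c = 27+12 = 39
i=4,n=2: c = 39+8 = 47
i=4,n=3: c = 47+12 = 59
i=4,n=4: c = 59+16 = 75
i=4,n=5: c = 75+20 = 95
i=5,n=2: c = 95+10 = 105
i=5,n=3: c = 105+15 = 120
i=5,n=4: c = 120+20 = 140
i=5,n=5: c = 140+25 = 165
i=5,n=6: c = 165+30 = 195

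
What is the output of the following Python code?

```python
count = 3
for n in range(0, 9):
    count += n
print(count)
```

39

n=0: count = 3+0 = 3
n=1: count = 3+1 = 4
n=2: count = 4+2 = 6
n=3: count = 6+3 = 9
n=4: count = 9+4 = 13
n=5: count = 13+5 = 18
n=6: count = 18+6 = 24
n=7: count = 24+7 = 31
n=8: count = 31+8 = 39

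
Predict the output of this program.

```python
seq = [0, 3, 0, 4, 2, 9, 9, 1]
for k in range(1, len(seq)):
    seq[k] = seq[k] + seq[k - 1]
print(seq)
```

[0, 3, 3, 7, 9, 18, 27, 28]

k=1: seq[1] = 3+0 = 3 → [0, 3, 0, 4, 2, 9, 9, 1]
k=2: seq[2] = 0+3 = 3 → [0, 3, 3, 4, 2, 9, 9, 1]
k=3: seq[3] = 4+3 = 7 → [0, 3, 3, 7, 2, 9, 9, 1]
k=4: seq[4] = 2+7 = 9 → [0, 3, 3, 7, 9, 9, 9, 1]
k=5: seq[5] = 9+9 = 18 → [0, 3, 3, 7, 9, 18, 9, 1]
k=6: seq[6] = 9+18 = 27 → [0, 3, 3, 7, 9, 18, 27, 1]
k=7: seq[7] = 1+27 = 28 → [0, 3, 3, 7, 9, 18, 27, 28]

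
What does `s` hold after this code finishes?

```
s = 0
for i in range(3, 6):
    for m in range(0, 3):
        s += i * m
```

i=3,m=0: s = 0+0 = 0
i=3,m=1: s = 0+3 = 3
i=3,m=2: s = 3+6 = 9
i=4,m=0: s = 9+0 = 9
i=4,m=1: s = 9+4 = 13
i=4,m=2: s = 13+8 = 21
i=5,m=0: s = 21+0 = 21
i=5,m=1: s = 21+5 = 26
i=5,m=2: s = 26+10 = 36

36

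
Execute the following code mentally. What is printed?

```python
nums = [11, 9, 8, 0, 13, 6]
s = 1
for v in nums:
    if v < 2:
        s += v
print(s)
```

1

v=11: not <2
v=9: not <2
v=8: not <2
v=0: <2, s = 1+0 = 1
v=13: not <2
v=6: not <2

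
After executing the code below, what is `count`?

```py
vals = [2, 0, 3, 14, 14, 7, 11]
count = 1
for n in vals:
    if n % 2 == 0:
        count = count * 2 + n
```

74

n=2: even, count = 1*2+2 = 4
n=0: even, count = 4*2+0 = 8
n=3: not even
n=14: even, count = 8*2+14 = 30
n=14: even, count = 30*2+14 = 74
n=7: not even
n=11: not even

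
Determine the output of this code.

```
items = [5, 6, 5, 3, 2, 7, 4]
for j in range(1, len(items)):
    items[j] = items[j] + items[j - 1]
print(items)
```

j=1: items[1] = 6+5 = 11 → [5, 11, 5, 3, 2, 7, 4]
j=2: items[2] = 5+11 = 16 → [5, 11, 16, 3, 2, 7, 4]
j=3: items[3] = 3+16 = 19 → [5, 11, 16, 19, 2, 7, 4]
j=4: items[4] = 2+19 = 21 → [5, 11, 16, 19, 21, 7, 4]
j=5: items[5] = 7+21 = 28 → [5, 11, 16, 19, 21, 28, 4]
j=6: items[6] = 4+28 = 32 → [5, 11, 16, 19, 21, 28, 32]

[5, 11, 16, 19, 21, 28, 32]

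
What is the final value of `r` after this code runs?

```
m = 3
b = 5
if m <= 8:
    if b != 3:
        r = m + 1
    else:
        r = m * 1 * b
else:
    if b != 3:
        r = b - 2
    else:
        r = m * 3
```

m=3, b=5
m <= 8 is True; b != 3 is True
→ r = m + 1 = 4

4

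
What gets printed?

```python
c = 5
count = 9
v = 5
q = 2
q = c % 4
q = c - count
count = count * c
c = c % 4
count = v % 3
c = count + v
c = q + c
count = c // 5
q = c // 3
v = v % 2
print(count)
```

0

q = 5%4 = 1
q = 5-9 = -4
count = 9*5 = 45
c = 5%4 = 1
count = 5%3 = 2
c = 2+5 = 7
c = (-4)+7 = 3
count = 3//5 = 0
q = 3//3 = 1
v = 5%2 = 1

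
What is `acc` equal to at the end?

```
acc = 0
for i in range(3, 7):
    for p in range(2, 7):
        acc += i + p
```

i=3,p=2: acc = 0+5 = 5
i=3,p=3: acc = 5+6 = 11
i=3,p=4: acc = 11+7 = 18
i=3,p=5: acc = 18+8 = 26
i=3,p=6: acc = 26+9 = 35
i=4,p=2: acc = 35+6 = 41
i=4,p=3: acc = 41+7 = 48
i=4,p=4: acc = 48+8 = 56
i=4,p=5: acc = 56+9 = 65
i=4,p=6: acc = 65+10 = 75
i=5,p=2: acc = 75+7 = 82
i=5,p=3: acc = 82+8 = 90
i=5,p=4: acc = 90+9 = 99
i=5,p=5: acc = 99+10 = 109
i=5,p=6: acc = 109+11 = 120
i=6,p=2: acc = 120+8 = 128
i=6,p=3: acc = 128+9 = 137
i=6,p=4: acc = 137+10 = 147
i=6,p=5: acc = 147+11 = 158
i=6,p=6: acc = 158+12 = 170

170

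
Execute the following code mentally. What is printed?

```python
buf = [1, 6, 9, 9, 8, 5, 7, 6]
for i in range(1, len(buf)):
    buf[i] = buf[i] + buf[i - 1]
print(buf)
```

[1, 7, 16, 25, 33, 38, 45, 51]

i=1: buf[1] = 6+1 = 7 → [1, 7, 9, 9, 8, 5, 7, 6]
i=2: buf[2] = 9+7 = 16 → [1, 7, 16, 9, 8, 5, 7, 6]
i=3: buf[3] = 9+16 = 25 → [1, 7, 16, 25, 8, 5, 7, 6]
i=4: buf[4] = 8+25 = 33 → [1, 7, 16, 25, 33, 5, 7, 6]
i=5: buf[5] = 5+33 = 38 → [1, 7, 16, 25, 33, 38, 7, 6]
i=6: buf[6] = 7+38 = 45 → [1, 7, 16, 25, 33, 38, 45, 6]
i=7: buf[7] = 6+45 = 51 → [1, 7, 16, 25, 33, 38, 45, 51]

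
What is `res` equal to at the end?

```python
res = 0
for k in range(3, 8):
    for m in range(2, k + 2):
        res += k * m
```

k=3,m=2: res = 0+6 = 6
k=3,m=3: res = 6+9 = 15
k=3,m=4: res = 15+12 = 27
k=4,m=2: res = 27+8 = 35
k=4,m=3: res = 35+12 = 47
k=4,m=4: res = 47+16 = 63
k=4,m=5: res = 63+20 = 83
k=5,m=2: res = 83+10 = 93
k=5,m=3: res = 93+15 = 108
k=5,m=4: res = 108+20 = 128
k=5,m=5: res = 128+25 = 153
k=5,m=6: res = 153+30 = 183
k=6,m=2: res = 183+12 = 195
k=6,m=3: res = 195+18 = 213
k=6,m=4: res = 213+24 = 237
k=6,m=5: res = 237+30 = 267
k=6,m=6: res = 267+36 = 303
k=6,m=7: res = 303+42 = 345
k=7,m=2: res = 345+14 = 359
k=7,m=3: res = 359+21 = 380
k=7,m=4: res = 380+28 = 408
k=7,m=5: res = 408+35 = 443
k=7,m=6: res = 443+42 = 485
k=7,m=7: res = 485+49 = 534
k=7,m=8: res = 534+56 = 590

590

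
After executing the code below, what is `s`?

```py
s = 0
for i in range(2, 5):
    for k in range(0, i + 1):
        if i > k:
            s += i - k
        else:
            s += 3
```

28

i=2,k=0: 2>0, s = 0+2 = 2
i=2,k=1: 2>1, s = 2+1 = 3
i=2,k=2: not 2>2, s = 3+3 = 6
i=3,k=0: 3>0, s = 6+3 = 9
i=3,k=1: 3>1, s = 9+2 = 11
i=3,k=2: 3>2, s = 11+1 = 12
i=3,k=3: not 3>3, s = 12+3 = 15
i=4,k=0: 4>0, s = 15+4 = 19
i=4,k=1: 4>1, s = 19+3 = 22
i=4,k=2: 4>2, s = 22+2 = 24
i=4,k=3: 4>3, s = 24+1 = 25
i=4,k=4: not 4>4, s = 25+3 = 28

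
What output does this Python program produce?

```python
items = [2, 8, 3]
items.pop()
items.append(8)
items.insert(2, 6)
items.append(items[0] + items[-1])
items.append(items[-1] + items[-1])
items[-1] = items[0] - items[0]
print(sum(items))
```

34

pop() removes 3 → [2, 8]
append 8 → [2, 8, 8]
insert 6 at 2 → [2, 8, 6, 8]
append items[0]+items[-1] = 2+8 = 10 → [2, 8, 6, 8, 10]
append items[-1]+items[-1] = 10+10 = 20 → [2, 8, 6, 8, 10, 20]
items[-1] = items[0]-items[0] = 2-2 = 0 → [2, 8, 6, 8, 10, 0]
sum = 34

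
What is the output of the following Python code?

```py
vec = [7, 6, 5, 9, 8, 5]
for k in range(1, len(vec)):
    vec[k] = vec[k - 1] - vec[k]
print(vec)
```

[7, 1, -4, -13, -21, -26]

k=1: vec[1] = 7-6 = 1 → [7, 1, 5, 9, 8, 5]
k=2: vec[2] = 1-5 = -4 → [7, 1, -4, 9, 8, 5]
k=3: vec[3] = (-4)-9 = -13 → [7, 1, -4, -13, 8, 5]
k=4: vec[4] = (-13)-8 = -21 → [7, 1, -4, -13, -21, 5]
k=5: vec[5] = (-21)-5 = -26 → [7, 1, -4, -13, -21, -26]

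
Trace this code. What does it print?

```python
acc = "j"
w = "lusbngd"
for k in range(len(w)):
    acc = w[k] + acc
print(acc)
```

dgnbsulj

k=0: prepend 'l' → 'lj'
k=1: prepend 'u' → 'ulj'
k=2: prepend 's' → 'sulj'
k=3: prepend 'b' → 'bsulj'
k=4: prepend 'n' → 'nbsulj'
k=5: prepend 'g' → 'gnbsulj'
k=6: prepend 'd' → 'dgnbsulj'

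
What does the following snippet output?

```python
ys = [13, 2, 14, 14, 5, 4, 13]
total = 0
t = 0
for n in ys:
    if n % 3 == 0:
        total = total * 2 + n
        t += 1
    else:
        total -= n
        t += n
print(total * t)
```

-4225

n=13: not %3==0, total = 0-13 = -13; t=13
n=2: not %3==0, total = (-13)-2 = -15; t=15
n=14: not %3==0, total = (-15)-14 = -29; t=29
n=14: not %3==0, total = (-29)-14 = -43; t=43
n=5: not %3==0, total = (-43)-5 = -48; t=48
n=4: not %3==0, total = (-48)-4 = -52; t=52
n=13: not %3==0, total = (-52)-13 = -65; t=65
total*t = (-65)*65 = -4225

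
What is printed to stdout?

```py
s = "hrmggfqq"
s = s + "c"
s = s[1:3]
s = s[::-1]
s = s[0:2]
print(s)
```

+ 'c' → 'hrmggfqqc'
slice [1:3] → 'rm'
reverse → 'mr'
slice [0:2] → 'mr'

mr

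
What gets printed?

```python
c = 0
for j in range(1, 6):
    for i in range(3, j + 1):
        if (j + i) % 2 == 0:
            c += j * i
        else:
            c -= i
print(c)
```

j=3,i=3: even sum, c = 0+9 = 9
j=4,i=3: odd sum, c = 9-3 = 6
j=4,i=4: even sum, c = 6+16 = 22
j=5,i=3: even sum, c = 22+15 = 37
j=5,i=4: odd sum, c = 37-4 = 33
j=5,i=5: even sum, c = 33+25 = 58

58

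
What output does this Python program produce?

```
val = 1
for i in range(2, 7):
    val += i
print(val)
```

21

i=2: val = 1+2 = 3
i=3: val = 3+3 = 6
i=4: val = 6+4 = 10
i=5: val = 10+5 = 15
i=6: val = 15+6 = 21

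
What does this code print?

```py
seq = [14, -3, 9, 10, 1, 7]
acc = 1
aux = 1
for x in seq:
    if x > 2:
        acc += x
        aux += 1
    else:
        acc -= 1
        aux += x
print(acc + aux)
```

42

x=14: >2, acc = 1+14 = 15; aux=2
x=-3: not >2, acc = 15-1 = 14; aux=-1
x=9: >2, acc = 14+9 = 23; aux=0
x=10: >2, acc = 23+10 = 33; aux=1
x=1: not >2, acc = 33-1 = 32; aux=2
x=7: >2, acc = 32+7 = 39; aux=3
acc+aux = 39+3 = 42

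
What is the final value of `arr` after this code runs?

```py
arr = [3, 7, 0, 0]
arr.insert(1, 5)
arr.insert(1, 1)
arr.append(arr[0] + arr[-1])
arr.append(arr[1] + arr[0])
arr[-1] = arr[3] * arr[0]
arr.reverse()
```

[21, 3, 0, 0, 7, 5, 1, 3]

insert 5 at 1 → [3, 5, 7, 0, 0]
insert 1 at 1 → [3, 1, 5, 7, 0, 0]
append arr[0]+arr[-1] = 3+0 = 3 → [3, 1, 5, 7, 0, 0, 3]
append arr[1]+arr[0] = 1+3 = 4 → [3, 1, 5, 7, 0, 0, 3, 4]
arr[-1] = arr[3]*arr[0] = 7*3 = 21 → [3, 1, 5, 7, 0, 0, 3, 21]
reverse → [21, 3, 0, 0, 7, 5, 1, 3]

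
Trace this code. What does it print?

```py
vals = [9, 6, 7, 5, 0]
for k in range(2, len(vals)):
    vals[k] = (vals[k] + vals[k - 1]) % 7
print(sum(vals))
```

29

k=2: vals[2] = (7+6)%7 = 6 → [9, 6, 6, 5, 0]
k=3: vals[3] = (5+6)%7 = 4 → [9, 6, 6, 4, 0]
k=4: vals[4] = (0+4)%7 = 4 → [9, 6, 6, 4, 4]
sum = 29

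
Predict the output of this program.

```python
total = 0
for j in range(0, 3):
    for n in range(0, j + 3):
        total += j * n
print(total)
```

j=0,n=0: total = 0+0 = 0
j=0,n=1: total = 0+0 = 0
j=0,n=2: total = 0+0 = 0
j=1,n=0: total = 0+0 = 0
j=1,n=1: total = 0+1 = 1
j=1,n=2: total = 1+2 = 3
j=1,n=3: total = 3+3 = 6
j=2,n=0: total = 6+0 = 6
j=2,n=1: total = 6+2 = 8
j=2,n=2: total = 8+4 = 12
j=2,n=3: total = 12+6 = 18
j=2,n=4: total = 18+8 = 26

26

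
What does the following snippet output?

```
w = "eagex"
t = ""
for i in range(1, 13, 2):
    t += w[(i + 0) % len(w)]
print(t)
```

aeegxa

i=1: add w[1]='a' → 'a'
i=3: add w[3]='e' → 'ae'
i=5: add w[0]='e' → 'aee'
i=7: add w[2]='g' → 'aeeg'
i=9: add w[4]='x' → 'aeegx'
i=11: add w[1]='a' → 'aeegxa'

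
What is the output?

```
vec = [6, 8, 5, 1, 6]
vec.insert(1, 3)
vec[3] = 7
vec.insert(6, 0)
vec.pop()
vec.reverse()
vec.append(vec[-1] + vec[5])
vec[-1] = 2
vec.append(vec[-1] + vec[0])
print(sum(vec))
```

insert 3 at 1 → [6, 3, 8, 5, 1, 6]
vec[3] = 7 → [6, 3, 8, 7, 1, 6]
insert 0 at 6 → [6, 3, 8, 7, 1, 6, 0]
pop() removes 0 → [6, 3, 8, 7, 1, 6]
reverse → [6, 1, 7, 8, 3, 6]
append vec[-1]+vec[5] = 6+6 = 12 → [6, 1, 7, 8, 3, 6, 12]
vec[-1] = 2 → [6, 1, 7, 8, 3, 6, 2]
append vec[-1]+vec[0] = 2+6 = 8 → [6, 1, 7, 8, 3, 6, 2, 8]
sum = 41

41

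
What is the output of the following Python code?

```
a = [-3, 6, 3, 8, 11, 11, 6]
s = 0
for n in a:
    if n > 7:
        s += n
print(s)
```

n=-3: not >7
n=6: not >7
n=3: not >7
n=8: >7, s = 0+8 = 8
n=11: >7, s = 8+11 = 19
n=11: >7, s = 19+11 = 30
n=6: not >7

30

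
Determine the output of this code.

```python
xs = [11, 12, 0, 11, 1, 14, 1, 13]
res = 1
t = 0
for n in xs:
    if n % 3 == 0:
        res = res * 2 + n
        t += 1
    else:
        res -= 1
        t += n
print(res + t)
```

72

n=11: not %3==0, res = 1-1 = 0; t=11
n=12: %3==0, res = 0*2+12 = 12; t=12
n=0: %3==0, res = 12*2+0 = 24; t=13
n=11: not %3==0, res = 24-1 = 23; t=24
n=1: not %3==0, res = 23-1 = 22; t=25
n=14: not %3==0, res = 22-1 = 21; t=39
n=1: not %3==0, res = 21-1 = 20; t=40
n=13: not %3==0, res = 20-1 = 19; t=53
res+t = 19+53 = 72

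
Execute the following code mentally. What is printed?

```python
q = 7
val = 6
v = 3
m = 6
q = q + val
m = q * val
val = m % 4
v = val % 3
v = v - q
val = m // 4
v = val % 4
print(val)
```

19

q = 7+6 = 13
m = 13*6 = 78
val = 78%4 = 2
v = 2%3 = 2
v = 2-13 = -11
val = 78//4 = 19
v = 19%4 = 3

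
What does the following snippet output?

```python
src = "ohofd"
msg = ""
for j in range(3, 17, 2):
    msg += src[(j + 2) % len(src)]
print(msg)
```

j=3: add src[0]='o' → 'o'
j=5: add src[2]='o' → 'oo'
j=7: add src[4]='d' → 'ood'
j=9: add src[1]='h' → 'oodh'
j=11: add src[3]='f' → 'oodhf'
j=13: add src[0]='o' → 'oodhfo'
j=15: add src[2]='o' → 'oodhfoo'

oodhfoo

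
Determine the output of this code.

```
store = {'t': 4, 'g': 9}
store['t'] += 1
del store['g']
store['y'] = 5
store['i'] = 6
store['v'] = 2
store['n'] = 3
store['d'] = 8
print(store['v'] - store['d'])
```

store['t'] = 4+1 = 5 → {'t': 5, 'g': 9}
del 'g' → {'t': 5}
store['y'] = 5 → {'t': 5, 'y': 5}
store['i'] = 6 → {'t': 5, 'y': 5, 'i': 6}
store['v'] = 2 → {'t': 5, 'y': 5, 'i': 6, 'v': 2}
store['n'] = 3 → {'t': 5, 'y': 5, 'i': 6, 'v': 2, 'n': 3}
store['d'] = 8 → {'t': 5, 'y': 5, 'i': 6, 'v': 2, 'n': 3, 'd': 8}
store['v']-store['d'] = 2-8 = -6

-6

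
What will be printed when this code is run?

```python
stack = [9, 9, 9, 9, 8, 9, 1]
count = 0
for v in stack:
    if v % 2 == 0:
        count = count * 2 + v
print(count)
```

8

v=9: not even
v=9: not even
v=9: not even
v=9: not even
v=8: even, count = 0*2+8 = 8
v=9: not even
v=1: not even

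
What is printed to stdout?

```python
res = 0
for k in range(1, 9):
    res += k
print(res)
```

36

k=1: res = 0+1 = 1
k=2: res = 1+2 = 3
k=3: res = 3+3 = 6
k=4: res = 6+4 = 10
k=5: res = 10+5 = 15
k=6: res = 15+6 = 21
k=7: res = 21+7 = 28
k=8: res = 28+8 = 36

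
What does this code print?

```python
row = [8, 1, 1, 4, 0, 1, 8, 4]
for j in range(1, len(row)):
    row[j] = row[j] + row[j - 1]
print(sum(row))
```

j=1: row[1] = 1+8 = 9 → [8, 9, 1, 4, 0, 1, 8, 4]
j=2: row[2] = 1+9 = 10 → [8, 9, 10, 4, 0, 1, 8, 4]
j=3: row[3] = 4+10 = 14 → [8, 9, 10, 14, 0, 1, 8, 4]
j=4: row[4] = 0+14 = 14 → [8, 9, 10, 14, 14, 1, 8, 4]
j=5: row[5] = 1+14 = 15 → [8, 9, 10, 14, 14, 15, 8, 4]
j=6: row[6] = 8+15 = 23 → [8, 9, 10, 14, 14, 15, 23, 4]
j=7: row[7] = 4+23 = 27 → [8, 9, 10, 14, 14, 15, 23, 27]
sum = 120

120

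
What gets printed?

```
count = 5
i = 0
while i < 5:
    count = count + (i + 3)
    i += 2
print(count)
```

i=0: count = 5+3 = 8
i=2: count = 8+5 = 13
i=4: count = 13+7 = 20

20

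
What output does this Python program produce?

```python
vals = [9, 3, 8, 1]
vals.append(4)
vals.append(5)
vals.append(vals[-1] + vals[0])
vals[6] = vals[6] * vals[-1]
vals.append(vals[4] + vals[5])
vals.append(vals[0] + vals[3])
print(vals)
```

append 4 → [9, 3, 8, 1, 4]
append 5 → [9, 3, 8, 1, 4, 5]
append vals[-1]+vals[0] = 5+9 = 14 → [9, 3, 8, 1, 4, 5, 14]
vals[6] = vals[6]*vals[-1] = 14*14 = 196 → [9, 3, 8, 1, 4, 5, 196]
append vals[4]+vals[5] = 4+5 = 9 → [9, 3, 8, 1, 4, 5, 196, 9]
append vals[0]+vals[3] = 9+1 = 10 → [9, 3, 8, 1, 4, 5, 196, 9, 10]

[9, 3, 8, 1, 4, 5, 196, 9, 10]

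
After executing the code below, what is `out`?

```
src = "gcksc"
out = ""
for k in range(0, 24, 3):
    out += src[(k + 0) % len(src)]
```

'gscckgsc'

k=0: add src[0]='g' → 'g'
k=3: add src[3]='s' → 'gs'
k=6: add src[1]='c' → 'gsc'
k=9: add src[4]='c' → 'gscc'
k=12: add src[2]='k' → 'gscck'
k=15: add src[0]='g' → 'gscckg'
k=18: add src[3]='s' → 'gscckgs'
k=21: add src[1]='c' → 'gscckgsc'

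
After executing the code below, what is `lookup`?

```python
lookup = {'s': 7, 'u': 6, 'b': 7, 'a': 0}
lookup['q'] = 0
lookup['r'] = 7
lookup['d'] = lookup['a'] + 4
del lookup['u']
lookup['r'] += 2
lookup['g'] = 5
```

{'s': 7, 'b': 7, 'a': 0, 'q': 0, 'r': 9, 'd': 4, 'g': 5}

lookup['q'] = 0 → {'s': 7, 'u': 6, 'b': 7, 'a': 0, 'q': 0}
lookup['r'] = 7 → {'s': 7, 'u': 6, 'b': 7, 'a': 0, 'q': 0, 'r': 7}
lookup['d'] = lookup['a']+4 = 4 → {'s': 7, 'u': 6, 'b': 7, 'a': 0, 'q': 0, 'r': 7, 'd': 4}
del 'u' → {'s': 7, 'b': 7, 'a': 0, 'q': 0, 'r': 7, 'd': 4}
lookup['r'] = 7+2 = 9 → {'s': 7, 'b': 7, 'a': 0, 'q': 0, 'r': 9, 'd': 4}
lookup['g'] = 5 → {'s': 7, 'b': 7, 'a': 0, 'q': 0, 'r': 9, 'd': 4, 'g': 5}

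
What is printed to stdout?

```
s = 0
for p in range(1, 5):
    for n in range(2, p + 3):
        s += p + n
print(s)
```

p=1,n=2: s = 0+3 = 3
p=1,n=3: s = 3+4 = 7
p=2,n=2: s = 7+4 = 11
p=2,n=3: s = 11+5 = 16
p=2,n=4: s = 16+6 = 22
p=3,n=2: s = 22+5 = 27
p=3,n=3: s = 27+6 = 33
p=3,n=4: s = 33+7 = 40
p=3,n=5: s = 40+8 = 48
p=4,n=2: s = 48+6 = 54
p=4,n=3: s = 54+7 = 61
p=4,n=4: s = 61+8 = 69
p=4,n=5: s = 69+9 = 78
p=4,n=6: s = 78+10 = 88

88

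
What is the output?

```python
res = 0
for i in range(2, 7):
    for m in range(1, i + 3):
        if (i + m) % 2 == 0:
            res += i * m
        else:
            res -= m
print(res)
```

i=2,m=1: odd sum, res = 0-1 = -1
i=2,m=2: even sum, res = (-1)+4 = 3
i=2,m=3: odd sum, res = 3-3 = 0
i=2,m=4: even sum, res = 0+8 = 8
i=3,m=1: even sum, res = 8+3 = 11
i=3,m=2: odd sum, res = 11-2 = 9
i=3,m=3: even sum, res = 9+9 = 18
i=3,m=4: odd sum, res = 18-4 = 14
i=3,m=5: even sum, res = 14+15 = 29
i=4,m=1: odd sum, res = 29-1 = 28
i=4,m=2: even sum, res = 28+8 = 36
i=4,m=3: odd sum, res = 36-3 = 33
i=4,m=4: even sum, res = 33+16 = 49
i=4,m=5: odd sum, res = 49-5 = 44
i=4,m=6: even sum, res = 44+24 = 68
i=5,m=1: even sum, res = 68+5 = 73
i=5,m=2: odd sum, res = 73-2 = 71
i=5,m=3: even sum, res = 71+15 = 86
i=5,m=4: odd sum, res = 86-4 = 82
i=5,m=5: even sum, res = 82+25 = 107
i=5,m=6: odd sum, res = 107-6 = 101
i=5,m=7: even sum, res = 101+35 = 136
i=6,m=1: odd sum, res = 136-1 = 135
i=6,m=2: even sum, res = 135+12 = 147
i=6,m=3: odd sum, res = 147-3 = 144
i=6,m=4: even sum, res = 144+24 = 168
i=6,m=5: odd sum, res = 168-5 = 163
i=6,m=6: even sum, res = 163+36 = 199
i=6,m=7: odd sum, res = 199-7 = 192
i=6,m=8: even sum, res = 192+48 = 240

240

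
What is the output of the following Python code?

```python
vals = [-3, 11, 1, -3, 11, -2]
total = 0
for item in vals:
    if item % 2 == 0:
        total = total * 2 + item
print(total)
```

item=-3: not even
item=11: not even
item=1: not even
item=-3: not even
item=11: not even
item=-2: even, total = 0*2+(-2) = -2

-2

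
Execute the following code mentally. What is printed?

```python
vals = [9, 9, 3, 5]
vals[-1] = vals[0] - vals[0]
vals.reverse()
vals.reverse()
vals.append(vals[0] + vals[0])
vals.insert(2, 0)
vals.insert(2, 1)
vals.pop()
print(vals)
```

[9, 9, 1, 0, 3, 0]

vals[-1] = vals[0]-vals[0] = 9-9 = 0 → [9, 9, 3, 0]
reverse → [0, 3, 9, 9]
reverse → [9, 9, 3, 0]
append vals[0]+vals[0] = 9+9 = 18 → [9, 9, 3, 0, 18]
insert 0 at 2 → [9, 9, 0, 3, 0, 18]
insert 1 at 2 → [9, 9, 1, 0, 3, 0, 18]
pop() removes 18 → [9, 9, 1, 0, 3, 0]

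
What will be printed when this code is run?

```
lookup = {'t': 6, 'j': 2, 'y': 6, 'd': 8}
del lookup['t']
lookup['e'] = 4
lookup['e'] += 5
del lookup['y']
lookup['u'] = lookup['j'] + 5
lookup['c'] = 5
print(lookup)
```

{'j': 2, 'd': 8, 'e': 9, 'u': 7, 'c': 5}

del 't' → {'j': 2, 'y': 6, 'd': 8}
lookup['e'] = 4 → {'j': 2, 'y': 6, 'd': 8, 'e': 4}
lookup['e'] = 4+5 = 9 → {'j': 2, 'y': 6, 'd': 8, 'e': 9}
del 'y' → {'j': 2, 'd': 8, 'e': 9}
lookup['u'] = lookup['j']+5 = 7 → {'j': 2, 'd': 8, 'e': 9, 'u': 7}
lookup['c'] = 5 → {'j': 2, 'd': 8, 'e': 9, 'u': 7, 'c': 5}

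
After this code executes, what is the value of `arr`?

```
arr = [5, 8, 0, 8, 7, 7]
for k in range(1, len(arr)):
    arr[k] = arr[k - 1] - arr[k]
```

k=1: arr[1] = 5-8 = -3 → [5, -3, 0, 8, 7, 7]
k=2: arr[2] = (-3)-0 = -3 → [5, -3, -3, 8, 7, 7]
k=3: arr[3] = (-3)-8 = -11 → [5, -3, -3, -11, 7, 7]
k=4: arr[4] = (-11)-7 = -18 → [5, -3, -3, -11, -18, 7]
k=5: arr[5] = (-18)-7 = -25 → [5, -3, -3, -11, -18, -25]

[5, -3, -3, -11, -18, -25]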